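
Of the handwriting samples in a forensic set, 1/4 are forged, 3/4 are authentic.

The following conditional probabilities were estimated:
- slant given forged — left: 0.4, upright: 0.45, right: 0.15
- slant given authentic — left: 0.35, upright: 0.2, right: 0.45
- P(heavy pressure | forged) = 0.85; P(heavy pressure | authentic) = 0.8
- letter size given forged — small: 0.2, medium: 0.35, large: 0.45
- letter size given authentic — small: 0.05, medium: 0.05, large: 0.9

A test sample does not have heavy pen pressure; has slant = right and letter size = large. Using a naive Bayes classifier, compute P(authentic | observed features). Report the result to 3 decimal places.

0.960

forged: 0.25 × 0.15 × (1−0.85) × 0.45 = 0.00253125
authentic: 0.75 × 0.45 × (1−0.8) × 0.9 = 0.06075
P(authentic | x) = 0.06075 / 0.06328125 ≈ 0.960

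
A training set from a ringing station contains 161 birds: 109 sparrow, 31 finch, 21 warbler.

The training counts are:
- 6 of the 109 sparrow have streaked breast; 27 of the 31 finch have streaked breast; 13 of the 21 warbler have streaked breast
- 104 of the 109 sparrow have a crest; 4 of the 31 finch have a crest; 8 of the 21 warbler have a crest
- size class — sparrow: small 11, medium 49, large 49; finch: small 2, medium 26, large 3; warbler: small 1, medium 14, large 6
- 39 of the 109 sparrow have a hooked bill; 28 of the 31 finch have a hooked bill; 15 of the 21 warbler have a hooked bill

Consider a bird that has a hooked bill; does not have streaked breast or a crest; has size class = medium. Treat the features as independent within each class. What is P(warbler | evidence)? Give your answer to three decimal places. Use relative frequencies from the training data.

sparrow: (109/161) × (103/109) × (5/109) × (49/109) × (39/109) ≈ 0.00472022
finch: (31/161) × (4/31) × (27/31) × (26/31) × (28/31) ≈ 0.0163925
warbler: (21/161) × (8/21) × (13/21) × (14/21) × (15/21) ≈ 0.0146477
P(warbler | x) = 0.0146477 / 0.03576042 ≈ 0.410

0.410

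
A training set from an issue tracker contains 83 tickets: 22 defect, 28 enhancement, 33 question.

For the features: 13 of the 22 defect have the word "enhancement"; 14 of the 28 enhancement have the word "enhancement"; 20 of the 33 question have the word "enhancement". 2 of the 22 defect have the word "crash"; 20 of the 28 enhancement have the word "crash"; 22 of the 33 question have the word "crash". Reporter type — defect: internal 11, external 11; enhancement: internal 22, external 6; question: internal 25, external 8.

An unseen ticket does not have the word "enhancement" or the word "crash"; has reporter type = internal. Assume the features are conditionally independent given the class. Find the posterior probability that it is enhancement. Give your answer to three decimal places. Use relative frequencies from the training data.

defect: (22/83) × (9/22) × (20/22) × (11/22) ≈ 0.0492881
enhancement: (28/83) × (14/28) × (8/28) × (22/28) ≈ 0.0378657
question: (33/83) × (13/33) × (11/33) × (25/33) ≈ 0.0395521
P(enhancement | x) = 0.0378657 / 0.1267059 ≈ 0.299

0.299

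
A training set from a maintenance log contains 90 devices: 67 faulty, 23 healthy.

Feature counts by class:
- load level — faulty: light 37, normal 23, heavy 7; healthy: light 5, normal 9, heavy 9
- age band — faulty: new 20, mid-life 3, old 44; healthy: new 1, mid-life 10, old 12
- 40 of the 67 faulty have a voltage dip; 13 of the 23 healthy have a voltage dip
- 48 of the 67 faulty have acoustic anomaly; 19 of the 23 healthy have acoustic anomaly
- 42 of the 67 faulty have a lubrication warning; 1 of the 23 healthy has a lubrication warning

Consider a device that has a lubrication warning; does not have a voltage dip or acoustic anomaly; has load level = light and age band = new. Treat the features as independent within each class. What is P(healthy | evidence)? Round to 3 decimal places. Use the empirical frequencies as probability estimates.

faulty: (67/90) × (37/67) × (20/67) × (27/67) × (19/67) × (42/67) ≈ 0.00879137
healthy: (23/90) × (5/23) × (1/23) × (10/23) × (4/23) × (1/23) ≈ 0.00000794102
P(healthy | x) = 0.00000794102 / 0.00879931102 ≈ 0.001

0.001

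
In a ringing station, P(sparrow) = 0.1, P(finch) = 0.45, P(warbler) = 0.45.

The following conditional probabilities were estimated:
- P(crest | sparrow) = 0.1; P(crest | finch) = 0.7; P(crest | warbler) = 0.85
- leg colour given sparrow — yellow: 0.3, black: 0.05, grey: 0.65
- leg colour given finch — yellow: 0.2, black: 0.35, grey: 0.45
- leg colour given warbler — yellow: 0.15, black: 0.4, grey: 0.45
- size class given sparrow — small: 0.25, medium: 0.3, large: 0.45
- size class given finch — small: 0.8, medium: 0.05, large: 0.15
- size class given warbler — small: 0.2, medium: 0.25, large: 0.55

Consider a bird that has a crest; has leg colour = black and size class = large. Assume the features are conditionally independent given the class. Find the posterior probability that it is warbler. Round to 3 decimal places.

sparrow: 0.1 × 0.1 × 0.05 × 0.45 = 0.000225
finch: 0.45 × 0.7 × 0.35 × 0.15 = 0.0165375
warbler: 0.45 × 0.85 × 0.4 × 0.55 = 0.08415
P(warbler | x) = 0.08415 / 0.1009125 ≈ 0.834

0.834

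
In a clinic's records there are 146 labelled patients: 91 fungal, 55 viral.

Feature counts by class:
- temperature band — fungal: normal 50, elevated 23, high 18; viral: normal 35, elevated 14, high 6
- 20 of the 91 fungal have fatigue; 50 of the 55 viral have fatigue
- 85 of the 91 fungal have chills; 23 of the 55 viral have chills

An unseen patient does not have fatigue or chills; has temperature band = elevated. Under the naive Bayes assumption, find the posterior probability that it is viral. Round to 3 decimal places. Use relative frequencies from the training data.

fungal: (91/146) × (23/91) × (71/91) × (6/91) ≈ 0.00810404
viral: (55/146) × (14/55) × (5/55) × (32/55) ≈ 0.00507189
P(viral | x) = 0.00507189 / 0.01317593 ≈ 0.385

0.385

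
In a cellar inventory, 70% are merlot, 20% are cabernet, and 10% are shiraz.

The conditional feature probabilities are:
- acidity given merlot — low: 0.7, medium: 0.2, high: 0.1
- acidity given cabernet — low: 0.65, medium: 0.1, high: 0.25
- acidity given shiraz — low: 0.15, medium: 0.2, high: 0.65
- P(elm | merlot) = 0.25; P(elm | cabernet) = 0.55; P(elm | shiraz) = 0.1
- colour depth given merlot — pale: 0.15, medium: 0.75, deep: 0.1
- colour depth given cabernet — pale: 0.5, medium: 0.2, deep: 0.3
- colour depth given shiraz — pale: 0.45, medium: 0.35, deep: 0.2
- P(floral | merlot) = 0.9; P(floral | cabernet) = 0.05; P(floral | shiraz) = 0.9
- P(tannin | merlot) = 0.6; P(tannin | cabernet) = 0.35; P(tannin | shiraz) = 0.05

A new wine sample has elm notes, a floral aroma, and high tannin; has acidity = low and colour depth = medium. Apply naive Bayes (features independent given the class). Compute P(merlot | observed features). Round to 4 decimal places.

merlot: 0.7 × 0.7 × 0.25 × 0.75 × 0.9 × 0.6 = 0.0496125
cabernet: 0.2 × 0.65 × 0.55 × 0.2 × 0.05 × 0.35 = 0.00025025
shiraz: 0.1 × 0.15 × 0.1 × 0.35 × 0.9 × 0.05 = 0.000023625
P(merlot | x) = 0.0496125 / 0.049886375 ≈ 0.9945

0.9945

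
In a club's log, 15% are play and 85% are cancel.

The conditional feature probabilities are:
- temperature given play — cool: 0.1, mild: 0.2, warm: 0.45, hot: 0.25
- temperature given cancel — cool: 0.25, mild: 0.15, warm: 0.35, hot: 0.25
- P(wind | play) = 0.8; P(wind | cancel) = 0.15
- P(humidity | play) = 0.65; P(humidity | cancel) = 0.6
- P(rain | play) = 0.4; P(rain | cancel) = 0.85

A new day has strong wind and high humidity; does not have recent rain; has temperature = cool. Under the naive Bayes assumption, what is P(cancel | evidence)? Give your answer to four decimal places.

0.3800

play: 0.15 × 0.1 × 0.8 × 0.65 × (1−0.4) = 0.00468
cancel: 0.85 × 0.25 × 0.15 × 0.6 × (1−0.85) = 0.00286875
P(cancel | x) = 0.00286875 / 0.00754875 ≈ 0.3800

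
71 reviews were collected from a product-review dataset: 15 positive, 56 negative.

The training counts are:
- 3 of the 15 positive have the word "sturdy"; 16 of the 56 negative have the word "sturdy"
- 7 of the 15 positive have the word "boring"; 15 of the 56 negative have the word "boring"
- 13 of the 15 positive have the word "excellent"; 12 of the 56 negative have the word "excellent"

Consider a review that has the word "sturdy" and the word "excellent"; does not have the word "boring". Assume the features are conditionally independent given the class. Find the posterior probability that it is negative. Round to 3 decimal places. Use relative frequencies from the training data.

0.644

positive: (15/71) × (3/15) × (8/15) × (13/15) ≈ 0.0195305
negative: (56/71) × (16/56) × (41/56) × (12/56) ≈ 0.035355
P(negative | x) = 0.035355 / 0.0548855 ≈ 0.644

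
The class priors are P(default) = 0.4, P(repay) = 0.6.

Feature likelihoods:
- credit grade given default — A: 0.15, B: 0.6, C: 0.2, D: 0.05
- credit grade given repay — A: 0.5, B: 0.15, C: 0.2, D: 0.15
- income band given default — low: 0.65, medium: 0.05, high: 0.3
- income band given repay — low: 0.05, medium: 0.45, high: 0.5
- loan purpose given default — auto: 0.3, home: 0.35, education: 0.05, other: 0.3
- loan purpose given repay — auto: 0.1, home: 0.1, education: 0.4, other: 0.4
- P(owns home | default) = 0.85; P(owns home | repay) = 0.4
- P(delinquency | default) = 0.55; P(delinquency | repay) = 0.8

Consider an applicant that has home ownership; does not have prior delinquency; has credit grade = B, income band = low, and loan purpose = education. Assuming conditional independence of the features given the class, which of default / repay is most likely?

default: 0.4 × 0.6 × 0.65 × 0.05 × 0.85 × (1−0.55) = 0.0029835
repay: 0.6 × 0.15 × 0.05 × 0.4 × 0.4 × (1−0.8) = 0.000144
Highest score → default.

default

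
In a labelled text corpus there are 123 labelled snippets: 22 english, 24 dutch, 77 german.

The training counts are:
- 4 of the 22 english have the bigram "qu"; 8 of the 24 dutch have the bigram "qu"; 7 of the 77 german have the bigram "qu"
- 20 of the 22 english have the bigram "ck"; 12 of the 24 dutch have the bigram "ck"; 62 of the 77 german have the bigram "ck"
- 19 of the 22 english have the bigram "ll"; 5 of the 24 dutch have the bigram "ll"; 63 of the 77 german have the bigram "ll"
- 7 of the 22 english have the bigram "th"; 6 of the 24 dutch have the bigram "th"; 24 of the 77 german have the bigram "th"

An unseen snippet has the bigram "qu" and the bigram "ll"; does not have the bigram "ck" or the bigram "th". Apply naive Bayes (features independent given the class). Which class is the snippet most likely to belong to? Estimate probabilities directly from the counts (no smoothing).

english: (22/123) × (4/22) × (2/22) × (19/22) × (15/22) ≈ 0.00174085
dutch: (24/123) × (8/24) × (12/24) × (5/24) × (18/24) ≈ 0.0050813
german: (77/123) × (7/77) × (15/77) × (63/77) × (53/77) ≈ 0.0062435
Highest score → german.

german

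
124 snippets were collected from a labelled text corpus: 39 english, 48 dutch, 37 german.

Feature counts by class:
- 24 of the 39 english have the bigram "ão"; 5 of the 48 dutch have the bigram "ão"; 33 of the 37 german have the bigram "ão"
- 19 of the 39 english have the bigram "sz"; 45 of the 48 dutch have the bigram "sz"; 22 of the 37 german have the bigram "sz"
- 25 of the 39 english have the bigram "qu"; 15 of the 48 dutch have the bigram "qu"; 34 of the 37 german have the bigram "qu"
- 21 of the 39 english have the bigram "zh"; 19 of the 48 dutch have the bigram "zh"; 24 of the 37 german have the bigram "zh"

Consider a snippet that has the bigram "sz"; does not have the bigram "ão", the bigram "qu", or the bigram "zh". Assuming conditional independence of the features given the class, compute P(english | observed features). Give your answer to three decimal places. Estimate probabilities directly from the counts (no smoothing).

0.067

english: (39/124) × (15/39) × (19/39) × (14/39) × (18/39) ≈ 0.00976405
dutch: (48/124) × (43/48) × (45/48) × (33/48) × (29/48) ≈ 0.135035
german: (37/124) × (4/37) × (22/37) × (3/37) × (13/37) ≈ 0.000546412
P(english | x) = 0.00976405 / 0.145345462 ≈ 0.067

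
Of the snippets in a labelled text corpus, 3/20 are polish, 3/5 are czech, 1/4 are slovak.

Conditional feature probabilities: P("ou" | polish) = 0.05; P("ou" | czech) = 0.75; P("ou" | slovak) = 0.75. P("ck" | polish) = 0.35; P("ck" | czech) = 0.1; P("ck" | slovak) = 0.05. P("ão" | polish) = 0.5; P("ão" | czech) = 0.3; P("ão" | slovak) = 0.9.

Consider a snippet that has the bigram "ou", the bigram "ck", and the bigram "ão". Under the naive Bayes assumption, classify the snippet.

polish: 0.15 × 0.05 × 0.35 × 0.5 = 0.0013125
czech: 0.6 × 0.75 × 0.1 × 0.3 = 0.0135
slovak: 0.25 × 0.75 × 0.05 × 0.9 = 0.0084375
Highest score → czech.

czech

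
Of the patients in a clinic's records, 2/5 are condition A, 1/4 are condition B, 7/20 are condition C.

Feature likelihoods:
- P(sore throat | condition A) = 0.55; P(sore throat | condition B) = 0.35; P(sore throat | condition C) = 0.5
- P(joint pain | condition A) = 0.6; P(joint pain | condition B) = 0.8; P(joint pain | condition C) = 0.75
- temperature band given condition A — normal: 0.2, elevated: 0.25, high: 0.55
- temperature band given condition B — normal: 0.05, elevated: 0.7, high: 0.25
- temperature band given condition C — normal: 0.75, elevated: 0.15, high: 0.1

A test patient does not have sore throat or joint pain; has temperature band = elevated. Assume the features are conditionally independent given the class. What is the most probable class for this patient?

condition A: 0.4 × (1−0.55) × (1−0.6) × 0.25 = 0.018
condition B: 0.25 × (1−0.35) × (1−0.8) × 0.7 = 0.02275
condition C: 0.35 × (1−0.5) × (1−0.75) × 0.15 = 0.0065625
Highest score → condition B.

condition B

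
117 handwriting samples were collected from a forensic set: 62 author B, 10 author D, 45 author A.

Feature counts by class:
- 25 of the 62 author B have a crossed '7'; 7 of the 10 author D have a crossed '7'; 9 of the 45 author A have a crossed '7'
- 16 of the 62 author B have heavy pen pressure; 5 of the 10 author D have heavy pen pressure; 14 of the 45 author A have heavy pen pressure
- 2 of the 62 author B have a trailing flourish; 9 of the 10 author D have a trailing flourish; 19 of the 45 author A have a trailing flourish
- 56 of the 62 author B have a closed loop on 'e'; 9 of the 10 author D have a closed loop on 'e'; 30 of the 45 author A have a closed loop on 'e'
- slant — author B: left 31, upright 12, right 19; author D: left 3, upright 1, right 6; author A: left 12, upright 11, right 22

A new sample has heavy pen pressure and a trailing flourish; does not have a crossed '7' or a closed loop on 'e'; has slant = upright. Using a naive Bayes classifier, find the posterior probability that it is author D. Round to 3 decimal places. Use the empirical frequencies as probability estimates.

0.033

author B: (62/117) × (37/62) × (16/62) × (2/62) × (6/62) × (12/62) ≈ 0.0000493096
author D: (10/117) × (3/10) × (5/10) × (9/10) × (1/10) × (1/10) ≈ 0.000115385
author A: (45/117) × (36/45) × (14/45) × (19/45) × (15/45) × (11/45) ≈ 0.00329331
P(author D | x) = 0.000115385 / 0.0034580046 ≈ 0.033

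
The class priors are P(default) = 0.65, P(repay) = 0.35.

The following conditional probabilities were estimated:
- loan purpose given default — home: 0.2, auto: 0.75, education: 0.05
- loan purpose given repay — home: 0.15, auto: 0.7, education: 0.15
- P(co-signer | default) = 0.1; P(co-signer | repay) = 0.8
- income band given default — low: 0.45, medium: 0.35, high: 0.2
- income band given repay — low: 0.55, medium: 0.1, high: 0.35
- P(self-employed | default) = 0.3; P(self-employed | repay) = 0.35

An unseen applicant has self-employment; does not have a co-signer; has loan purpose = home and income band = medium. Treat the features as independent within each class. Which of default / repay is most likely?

default

default: 0.65 × 0.2 × (1−0.1) × 0.35 × 0.3 = 0.012285
repay: 0.35 × 0.15 × (1−0.8) × 0.1 × 0.35 = 0.0003675
Highest score → default.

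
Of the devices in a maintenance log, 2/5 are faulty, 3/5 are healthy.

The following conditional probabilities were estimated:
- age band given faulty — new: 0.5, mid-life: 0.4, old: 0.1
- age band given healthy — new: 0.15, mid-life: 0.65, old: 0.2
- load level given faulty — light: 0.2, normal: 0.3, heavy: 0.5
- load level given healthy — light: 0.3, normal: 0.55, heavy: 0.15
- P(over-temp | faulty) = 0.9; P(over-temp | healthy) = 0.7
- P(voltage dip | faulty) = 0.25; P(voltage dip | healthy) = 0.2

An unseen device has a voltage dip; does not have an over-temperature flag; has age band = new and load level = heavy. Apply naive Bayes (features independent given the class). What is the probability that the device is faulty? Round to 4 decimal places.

0.7553

faulty: 0.4 × 0.5 × 0.5 × (1−0.9) × 0.25 = 0.0025
healthy: 0.6 × 0.15 × 0.15 × (1−0.7) × 0.2 = 0.00081
P(faulty | x) = 0.0025 / 0.00331 ≈ 0.7553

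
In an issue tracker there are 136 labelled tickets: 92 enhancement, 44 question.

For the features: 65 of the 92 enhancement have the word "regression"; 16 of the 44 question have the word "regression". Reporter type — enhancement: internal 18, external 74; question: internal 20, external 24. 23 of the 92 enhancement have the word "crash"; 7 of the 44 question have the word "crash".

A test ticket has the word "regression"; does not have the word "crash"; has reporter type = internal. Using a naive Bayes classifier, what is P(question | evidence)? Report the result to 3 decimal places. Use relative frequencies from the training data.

0.391

enhancement: (92/136) × (65/92) × (18/92) × (69/92) ≈ 0.0701327
question: (44/136) × (16/44) × (20/44) × (37/44) ≈ 0.0449684
P(question | x) = 0.0449684 / 0.1151011 ≈ 0.391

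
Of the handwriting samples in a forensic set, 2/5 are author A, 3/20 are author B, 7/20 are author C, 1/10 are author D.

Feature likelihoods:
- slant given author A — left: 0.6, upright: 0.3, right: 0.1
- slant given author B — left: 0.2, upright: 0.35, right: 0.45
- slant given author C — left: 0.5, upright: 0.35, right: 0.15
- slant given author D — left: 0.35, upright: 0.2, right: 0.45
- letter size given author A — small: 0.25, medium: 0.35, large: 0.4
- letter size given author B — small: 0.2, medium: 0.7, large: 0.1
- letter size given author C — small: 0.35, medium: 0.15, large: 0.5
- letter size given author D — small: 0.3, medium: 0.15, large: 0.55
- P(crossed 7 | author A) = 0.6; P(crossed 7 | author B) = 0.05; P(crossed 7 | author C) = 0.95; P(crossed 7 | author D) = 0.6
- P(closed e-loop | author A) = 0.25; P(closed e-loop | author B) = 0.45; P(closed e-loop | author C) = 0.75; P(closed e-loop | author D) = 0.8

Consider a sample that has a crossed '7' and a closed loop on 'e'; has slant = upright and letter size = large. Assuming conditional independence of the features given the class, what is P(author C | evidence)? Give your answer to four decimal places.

author A: 0.4 × 0.3 × 0.4 × 0.6 × 0.25 = 0.0072
author B: 0.15 × 0.35 × 0.1 × 0.05 × 0.45 = 0.000118125
author C: 0.35 × 0.35 × 0.5 × 0.95 × 0.75 = 0.043640625
author D: 0.1 × 0.2 × 0.55 × 0.6 × 0.8 = 0.00528
P(author C | x) = 0.043640625 / 0.05623875 ≈ 0.7760

0.7760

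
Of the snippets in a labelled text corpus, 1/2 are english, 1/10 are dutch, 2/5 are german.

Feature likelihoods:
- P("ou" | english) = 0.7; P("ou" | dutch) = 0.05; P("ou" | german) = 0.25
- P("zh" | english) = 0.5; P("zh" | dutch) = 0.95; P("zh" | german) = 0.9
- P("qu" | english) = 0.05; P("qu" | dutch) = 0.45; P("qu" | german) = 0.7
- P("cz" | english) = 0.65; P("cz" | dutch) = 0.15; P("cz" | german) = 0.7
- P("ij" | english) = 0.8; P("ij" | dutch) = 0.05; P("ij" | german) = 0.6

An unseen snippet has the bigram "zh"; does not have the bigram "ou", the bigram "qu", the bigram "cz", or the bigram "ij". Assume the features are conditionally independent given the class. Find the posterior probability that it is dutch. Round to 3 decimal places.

0.732

english: 0.5 × (1−0.7) × 0.5 × (1−0.05) × (1−0.65) × (1−0.8) = 0.0049875
dutch: 0.1 × (1−0.05) × 0.95 × (1−0.45) × (1−0.15) × (1−0.05) = 0.04008228125
german: 0.4 × (1−0.25) × 0.9 × (1−0.7) × (1−0.7) × (1−0.6) = 0.00972
P(dutch | x) = 0.04008228125 / 0.05478978125 ≈ 0.732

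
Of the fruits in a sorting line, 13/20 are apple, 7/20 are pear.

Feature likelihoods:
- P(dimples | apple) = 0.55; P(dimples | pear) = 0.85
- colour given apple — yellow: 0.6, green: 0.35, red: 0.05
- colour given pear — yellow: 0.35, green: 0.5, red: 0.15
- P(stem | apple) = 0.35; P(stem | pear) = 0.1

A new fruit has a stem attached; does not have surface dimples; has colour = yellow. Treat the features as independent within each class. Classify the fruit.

apple

apple: 0.65 × (1−0.55) × 0.6 × 0.35 = 0.061425
pear: 0.35 × (1−0.85) × 0.35 × 0.1 = 0.0018375
Highest score → apple.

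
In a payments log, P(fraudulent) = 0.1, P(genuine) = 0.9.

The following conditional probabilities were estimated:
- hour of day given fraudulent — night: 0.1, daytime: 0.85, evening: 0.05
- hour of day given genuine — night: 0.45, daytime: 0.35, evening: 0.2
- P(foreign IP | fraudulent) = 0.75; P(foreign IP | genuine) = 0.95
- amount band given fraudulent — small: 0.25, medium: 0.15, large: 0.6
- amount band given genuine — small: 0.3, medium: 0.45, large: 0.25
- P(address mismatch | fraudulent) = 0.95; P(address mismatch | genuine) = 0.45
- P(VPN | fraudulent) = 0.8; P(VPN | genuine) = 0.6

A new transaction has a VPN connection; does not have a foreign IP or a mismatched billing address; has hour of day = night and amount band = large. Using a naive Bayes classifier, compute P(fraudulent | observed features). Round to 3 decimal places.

0.035

fraudulent: 0.1 × 0.1 × (1−0.75) × 0.6 × (1−0.95) × 0.8 = 0.00006
genuine: 0.9 × 0.45 × (1−0.95) × 0.25 × (1−0.45) × 0.6 = 0.001670625
P(fraudulent | x) = 0.00006 / 0.001730625 ≈ 0.035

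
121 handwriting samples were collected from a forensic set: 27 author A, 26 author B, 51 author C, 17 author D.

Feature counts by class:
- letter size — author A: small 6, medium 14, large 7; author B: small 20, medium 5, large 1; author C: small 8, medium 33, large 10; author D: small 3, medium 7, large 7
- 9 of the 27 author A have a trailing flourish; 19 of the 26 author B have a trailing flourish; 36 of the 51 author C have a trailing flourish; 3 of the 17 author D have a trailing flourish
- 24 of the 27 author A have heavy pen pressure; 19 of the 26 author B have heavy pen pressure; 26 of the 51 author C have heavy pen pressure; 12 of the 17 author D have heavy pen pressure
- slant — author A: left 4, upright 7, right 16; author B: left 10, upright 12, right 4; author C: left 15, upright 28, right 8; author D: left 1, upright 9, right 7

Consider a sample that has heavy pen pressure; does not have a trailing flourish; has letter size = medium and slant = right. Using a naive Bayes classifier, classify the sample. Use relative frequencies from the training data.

author A: (27/121) × (14/27) × (18/27) × (24/27) × (16/27) ≈ 0.0406308
author B: (26/121) × (5/26) × (7/26) × (19/26) × (4/26) ≈ 0.00125077
author C: (51/121) × (33/51) × (15/51) × (26/51) × (8/51) ≈ 0.00641465
author D: (17/121) × (7/17) × (14/17) × (12/17) × (7/17) ≈ 0.0138476
Highest score → author A.

author A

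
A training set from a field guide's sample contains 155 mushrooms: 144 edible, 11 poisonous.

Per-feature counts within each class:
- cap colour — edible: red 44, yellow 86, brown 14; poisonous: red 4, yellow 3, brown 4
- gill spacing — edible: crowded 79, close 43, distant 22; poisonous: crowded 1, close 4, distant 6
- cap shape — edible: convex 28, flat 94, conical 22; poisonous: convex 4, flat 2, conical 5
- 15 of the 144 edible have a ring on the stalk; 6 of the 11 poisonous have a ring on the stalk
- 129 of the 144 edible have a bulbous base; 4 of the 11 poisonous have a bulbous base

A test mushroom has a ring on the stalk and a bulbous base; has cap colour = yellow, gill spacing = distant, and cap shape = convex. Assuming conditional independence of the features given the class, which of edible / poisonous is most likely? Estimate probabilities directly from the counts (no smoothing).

edible: (144/155) × (86/144) × (22/144) × (28/144) × (15/144) × (129/144) ≈ 0.00153808
poisonous: (11/155) × (3/11) × (6/11) × (4/11) × (6/11) × (4/11) ≈ 0.00076145
Highest score → edible.

edible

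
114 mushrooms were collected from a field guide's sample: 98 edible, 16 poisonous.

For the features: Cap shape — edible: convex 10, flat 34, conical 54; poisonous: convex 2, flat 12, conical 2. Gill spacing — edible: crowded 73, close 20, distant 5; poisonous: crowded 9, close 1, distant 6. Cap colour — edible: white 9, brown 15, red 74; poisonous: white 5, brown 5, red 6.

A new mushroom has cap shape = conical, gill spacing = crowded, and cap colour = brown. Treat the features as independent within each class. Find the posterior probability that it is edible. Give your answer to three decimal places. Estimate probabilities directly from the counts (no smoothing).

edible: (98/114) × (54/98) × (73/98) × (15/98) ≈ 0.0540071
poisonous: (16/114) × (2/16) × (9/16) × (5/16) ≈ 0.00308388
P(edible | x) = 0.0540071 / 0.05709098 ≈ 0.946

0.946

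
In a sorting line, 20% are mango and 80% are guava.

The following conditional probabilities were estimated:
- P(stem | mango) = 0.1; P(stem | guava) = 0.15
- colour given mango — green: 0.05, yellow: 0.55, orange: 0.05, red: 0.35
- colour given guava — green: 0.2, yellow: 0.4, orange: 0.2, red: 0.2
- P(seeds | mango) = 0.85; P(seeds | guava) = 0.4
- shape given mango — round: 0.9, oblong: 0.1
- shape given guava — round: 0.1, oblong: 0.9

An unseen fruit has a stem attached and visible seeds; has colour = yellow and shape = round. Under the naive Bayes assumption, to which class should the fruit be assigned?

mango

mango: 0.2 × 0.1 × 0.55 × 0.85 × 0.9 = 0.008415
guava: 0.8 × 0.15 × 0.4 × 0.4 × 0.1 = 0.00192
Highest score → mango.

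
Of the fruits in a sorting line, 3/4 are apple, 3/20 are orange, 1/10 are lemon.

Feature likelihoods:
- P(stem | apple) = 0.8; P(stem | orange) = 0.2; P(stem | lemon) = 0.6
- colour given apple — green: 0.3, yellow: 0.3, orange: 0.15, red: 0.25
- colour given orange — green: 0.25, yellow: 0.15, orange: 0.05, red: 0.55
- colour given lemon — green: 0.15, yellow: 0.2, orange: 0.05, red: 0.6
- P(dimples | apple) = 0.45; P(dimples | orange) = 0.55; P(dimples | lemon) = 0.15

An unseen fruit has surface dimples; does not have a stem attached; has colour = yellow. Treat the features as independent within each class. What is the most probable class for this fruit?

apple: 0.75 × (1−0.8) × 0.3 × 0.45 = 0.02025
orange: 0.15 × (1−0.2) × 0.15 × 0.55 = 0.0099
lemon: 0.1 × (1−0.6) × 0.2 × 0.15 = 0.0012
Highest score → apple.

apple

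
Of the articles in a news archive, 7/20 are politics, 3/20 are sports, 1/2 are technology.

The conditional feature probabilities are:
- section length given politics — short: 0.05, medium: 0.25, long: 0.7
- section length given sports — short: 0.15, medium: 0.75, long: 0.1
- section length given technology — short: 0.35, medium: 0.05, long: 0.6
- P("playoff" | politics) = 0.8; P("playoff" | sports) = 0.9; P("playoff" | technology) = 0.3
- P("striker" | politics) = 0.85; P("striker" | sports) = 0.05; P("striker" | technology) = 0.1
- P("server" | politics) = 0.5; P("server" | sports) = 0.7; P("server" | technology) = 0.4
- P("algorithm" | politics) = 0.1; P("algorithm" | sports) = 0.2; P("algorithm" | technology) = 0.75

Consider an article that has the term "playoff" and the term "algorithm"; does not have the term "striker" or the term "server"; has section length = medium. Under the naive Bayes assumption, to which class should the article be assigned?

politics: 0.35 × 0.25 × 0.8 × (1−0.85) × (1−0.5) × 0.1 = 0.000525
sports: 0.15 × 0.75 × 0.9 × (1−0.05) × (1−0.7) × 0.2 = 0.00577125
technology: 0.5 × 0.05 × 0.3 × (1−0.1) × (1−0.4) × 0.75 = 0.0030375
Highest score → sports.

sports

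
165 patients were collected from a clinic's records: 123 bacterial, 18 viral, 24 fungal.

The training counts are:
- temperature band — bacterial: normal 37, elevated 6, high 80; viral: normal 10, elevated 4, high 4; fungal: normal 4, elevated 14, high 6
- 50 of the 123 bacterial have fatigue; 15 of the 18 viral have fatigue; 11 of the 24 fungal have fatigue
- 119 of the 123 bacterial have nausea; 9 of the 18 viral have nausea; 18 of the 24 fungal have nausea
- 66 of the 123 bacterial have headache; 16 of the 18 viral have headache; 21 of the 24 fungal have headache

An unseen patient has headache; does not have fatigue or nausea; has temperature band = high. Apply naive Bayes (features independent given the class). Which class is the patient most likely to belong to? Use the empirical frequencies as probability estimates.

bacterial

bacterial: (123/165) × (80/123) × (73/123) × (4/123) × (66/123) ≈ 0.00502132
viral: (18/165) × (4/18) × (3/18) × (9/18) × (16/18) ≈ 0.00179574
fungal: (24/165) × (6/24) × (13/24) × (6/24) × (21/24) ≈ 0.00430871
Highest score → bacterial.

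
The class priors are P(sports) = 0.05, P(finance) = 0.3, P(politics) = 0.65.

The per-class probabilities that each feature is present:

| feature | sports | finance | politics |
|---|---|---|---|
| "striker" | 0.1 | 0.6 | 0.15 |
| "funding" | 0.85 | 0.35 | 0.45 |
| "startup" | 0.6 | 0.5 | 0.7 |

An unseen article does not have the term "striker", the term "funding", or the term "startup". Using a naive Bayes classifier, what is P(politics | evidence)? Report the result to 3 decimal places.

sports: 0.05 × (1−0.1) × (1−0.85) × (1−0.6) = 0.0027
finance: 0.3 × (1−0.6) × (1−0.35) × (1−0.5) = 0.039
politics: 0.65 × (1−0.15) × (1−0.45) × (1−0.7) = 0.0911625
P(politics | x) = 0.0911625 / 0.1328625 ≈ 0.686

0.686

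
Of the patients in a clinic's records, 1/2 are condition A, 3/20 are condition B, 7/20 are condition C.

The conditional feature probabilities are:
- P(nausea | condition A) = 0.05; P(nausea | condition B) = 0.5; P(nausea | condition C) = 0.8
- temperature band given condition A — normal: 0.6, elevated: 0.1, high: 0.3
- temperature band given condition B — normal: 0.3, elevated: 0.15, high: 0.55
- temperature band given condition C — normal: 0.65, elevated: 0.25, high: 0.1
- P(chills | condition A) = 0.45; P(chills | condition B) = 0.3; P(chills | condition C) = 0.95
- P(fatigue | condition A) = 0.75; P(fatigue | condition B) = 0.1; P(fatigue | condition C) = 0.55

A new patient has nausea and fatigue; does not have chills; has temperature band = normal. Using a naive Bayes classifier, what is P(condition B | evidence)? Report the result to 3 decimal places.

condition A: 0.5 × 0.05 × 0.6 × (1−0.45) × 0.75 = 0.0061875
condition B: 0.15 × 0.5 × 0.3 × (1−0.3) × 0.1 = 0.001575
condition C: 0.35 × 0.8 × 0.65 × (1−0.95) × 0.55 = 0.005005
P(condition B | x) = 0.001575 / 0.0127675 ≈ 0.123

0.123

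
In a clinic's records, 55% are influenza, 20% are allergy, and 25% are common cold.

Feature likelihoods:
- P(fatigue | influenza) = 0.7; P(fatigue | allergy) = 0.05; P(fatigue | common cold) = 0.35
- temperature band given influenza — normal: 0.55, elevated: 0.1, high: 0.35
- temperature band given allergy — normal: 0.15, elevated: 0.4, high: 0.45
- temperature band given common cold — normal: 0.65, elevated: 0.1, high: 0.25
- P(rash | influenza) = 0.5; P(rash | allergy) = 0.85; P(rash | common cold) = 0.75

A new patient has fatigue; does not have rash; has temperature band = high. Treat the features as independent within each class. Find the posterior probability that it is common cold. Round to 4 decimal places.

influenza: 0.55 × 0.7 × 0.35 × (1−0.5) = 0.067375
allergy: 0.2 × 0.05 × 0.45 × (1−0.85) = 0.000675
common cold: 0.25 × 0.35 × 0.25 × (1−0.75) = 0.00546875
P(common cold | x) = 0.00546875 / 0.07351875 ≈ 0.0744

0.0744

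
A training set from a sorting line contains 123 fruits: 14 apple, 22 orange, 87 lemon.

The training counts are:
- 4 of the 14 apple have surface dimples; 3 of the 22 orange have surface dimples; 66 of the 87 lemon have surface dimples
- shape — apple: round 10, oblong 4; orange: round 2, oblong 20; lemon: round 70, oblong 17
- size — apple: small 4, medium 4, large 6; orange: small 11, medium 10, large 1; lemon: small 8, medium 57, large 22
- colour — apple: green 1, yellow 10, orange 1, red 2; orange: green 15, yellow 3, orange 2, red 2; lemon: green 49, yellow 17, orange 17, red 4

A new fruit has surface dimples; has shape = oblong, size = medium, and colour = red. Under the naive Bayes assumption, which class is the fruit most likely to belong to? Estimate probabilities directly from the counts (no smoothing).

apple: (14/123) × (4/14) × (4/14) × (4/14) × (2/14) ≈ 0.000379246
orange: (22/123) × (3/22) × (20/22) × (10/22) × (2/22) ≈ 0.000916238
lemon: (87/123) × (66/87) × (17/87) × (57/87) × (4/87) ≈ 0.00315838
Highest score → lemon.

lemon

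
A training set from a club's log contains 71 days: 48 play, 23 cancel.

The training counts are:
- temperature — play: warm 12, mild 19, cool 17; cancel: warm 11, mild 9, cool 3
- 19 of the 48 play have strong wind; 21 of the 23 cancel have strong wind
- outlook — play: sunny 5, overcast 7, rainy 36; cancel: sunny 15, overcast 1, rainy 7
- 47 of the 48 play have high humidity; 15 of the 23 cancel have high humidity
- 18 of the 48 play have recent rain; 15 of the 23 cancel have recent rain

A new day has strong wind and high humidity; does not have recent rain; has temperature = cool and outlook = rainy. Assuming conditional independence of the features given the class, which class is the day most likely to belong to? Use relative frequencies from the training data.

play: (48/71) × (17/48) × (19/48) × (36/48) × (47/48) × (30/48) ≈ 0.0435012
cancel: (23/71) × (3/23) × (21/23) × (7/23) × (15/23) × (8/23) ≈ 0.00266348
Highest score → play.

play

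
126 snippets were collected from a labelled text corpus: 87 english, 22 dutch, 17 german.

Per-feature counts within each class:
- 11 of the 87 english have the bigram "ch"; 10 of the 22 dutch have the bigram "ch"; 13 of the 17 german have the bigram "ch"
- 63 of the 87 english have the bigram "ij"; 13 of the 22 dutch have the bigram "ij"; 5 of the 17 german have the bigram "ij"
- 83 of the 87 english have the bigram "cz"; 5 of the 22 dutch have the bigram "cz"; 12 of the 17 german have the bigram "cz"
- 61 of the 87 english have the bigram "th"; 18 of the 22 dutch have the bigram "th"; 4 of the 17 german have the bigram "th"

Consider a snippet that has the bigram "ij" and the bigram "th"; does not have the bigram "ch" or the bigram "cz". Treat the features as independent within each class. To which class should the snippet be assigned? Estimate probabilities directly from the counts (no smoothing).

dutch

english: (87/126) × (76/87) × (63/87) × (4/87) × (61/87) ≈ 0.0140804
dutch: (22/126) × (12/22) × (13/22) × (17/22) × (18/22) ≈ 0.0355801
german: (17/126) × (4/17) × (5/17) × (5/17) × (4/17) ≈ 0.000646164
Highest score → dutch.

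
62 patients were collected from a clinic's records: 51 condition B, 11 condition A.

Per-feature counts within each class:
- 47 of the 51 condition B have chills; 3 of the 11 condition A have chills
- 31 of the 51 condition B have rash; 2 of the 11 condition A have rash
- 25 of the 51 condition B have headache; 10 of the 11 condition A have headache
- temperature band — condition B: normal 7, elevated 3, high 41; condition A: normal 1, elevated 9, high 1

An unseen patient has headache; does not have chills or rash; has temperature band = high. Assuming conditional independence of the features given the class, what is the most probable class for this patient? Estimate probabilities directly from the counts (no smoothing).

condition B

condition B: (51/62) × (4/51) × (20/51) × (25/51) × (41/51) ≈ 0.00997038
condition A: (11/62) × (8/11) × (9/11) × (10/11) × (1/11) ≈ 0.00872495
Highest score → condition B.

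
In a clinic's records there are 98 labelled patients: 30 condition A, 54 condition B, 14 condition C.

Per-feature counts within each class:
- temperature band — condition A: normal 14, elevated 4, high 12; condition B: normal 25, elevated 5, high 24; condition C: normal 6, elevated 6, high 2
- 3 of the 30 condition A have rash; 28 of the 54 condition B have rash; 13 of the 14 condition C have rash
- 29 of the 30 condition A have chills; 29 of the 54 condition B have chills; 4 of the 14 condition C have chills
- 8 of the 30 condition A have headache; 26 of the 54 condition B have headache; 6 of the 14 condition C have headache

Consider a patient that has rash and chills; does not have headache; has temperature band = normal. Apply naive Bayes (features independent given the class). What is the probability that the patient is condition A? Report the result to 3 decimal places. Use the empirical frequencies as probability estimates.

condition A: (30/98) × (14/30) × (3/30) × (29/30) × (22/30) ≈ 0.010127
condition B: (54/98) × (25/54) × (28/54) × (29/54) × (28/54) ≈ 0.0368338
condition C: (14/98) × (6/14) × (13/14) × (4/14) × (8/14) ≈ 0.00928185
P(condition A | x) = 0.010127 / 0.05624265 ≈ 0.180

0.180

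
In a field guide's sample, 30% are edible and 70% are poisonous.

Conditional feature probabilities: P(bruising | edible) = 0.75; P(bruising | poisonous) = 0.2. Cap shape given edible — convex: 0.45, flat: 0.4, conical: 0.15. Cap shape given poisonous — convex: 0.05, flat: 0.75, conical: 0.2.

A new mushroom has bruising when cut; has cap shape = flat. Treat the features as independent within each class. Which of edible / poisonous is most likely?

edible: 0.3 × 0.75 × 0.4 = 0.09
poisonous: 0.7 × 0.2 × 0.75 = 0.105
Highest score → poisonous.

poisonous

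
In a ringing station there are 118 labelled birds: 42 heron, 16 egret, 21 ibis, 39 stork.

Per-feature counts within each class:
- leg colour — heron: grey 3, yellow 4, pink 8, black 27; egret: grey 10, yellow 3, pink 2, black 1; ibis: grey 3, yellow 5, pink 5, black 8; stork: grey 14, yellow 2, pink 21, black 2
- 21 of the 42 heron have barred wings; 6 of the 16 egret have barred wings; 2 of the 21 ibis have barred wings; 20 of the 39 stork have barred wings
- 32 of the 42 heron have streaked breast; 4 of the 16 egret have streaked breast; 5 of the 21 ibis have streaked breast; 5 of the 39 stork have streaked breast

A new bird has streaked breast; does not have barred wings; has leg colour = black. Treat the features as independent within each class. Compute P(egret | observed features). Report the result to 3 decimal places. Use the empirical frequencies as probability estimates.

heron: (42/118) × (27/42) × (21/42) × (32/42) ≈ 0.0871671
egret: (16/118) × (1/16) × (10/16) × (4/16) ≈ 0.00132415
ibis: (21/118) × (8/21) × (19/21) × (5/21) ≈ 0.0146047
stork: (39/118) × (2/39) × (19/39) × (5/39) ≈ 0.00105863
P(egret | x) = 0.00132415 / 0.10415458 ≈ 0.013

0.013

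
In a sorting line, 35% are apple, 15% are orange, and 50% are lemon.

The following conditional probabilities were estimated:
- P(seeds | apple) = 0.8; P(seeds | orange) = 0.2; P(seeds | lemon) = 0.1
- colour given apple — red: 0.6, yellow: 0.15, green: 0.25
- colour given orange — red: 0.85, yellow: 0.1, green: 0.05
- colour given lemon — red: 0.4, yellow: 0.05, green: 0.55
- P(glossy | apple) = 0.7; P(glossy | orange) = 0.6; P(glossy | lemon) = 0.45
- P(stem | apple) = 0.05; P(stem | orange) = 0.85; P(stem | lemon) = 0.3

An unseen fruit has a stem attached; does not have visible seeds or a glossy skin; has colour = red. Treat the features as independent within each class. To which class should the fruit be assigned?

apple: 0.35 × (1−0.8) × 0.6 × (1−0.7) × 0.05 = 0.00063
orange: 0.15 × (1−0.2) × 0.85 × (1−0.6) × 0.85 = 0.03468
lemon: 0.5 × (1−0.1) × 0.4 × (1−0.45) × 0.3 = 0.0297
Highest score → orange.

orange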